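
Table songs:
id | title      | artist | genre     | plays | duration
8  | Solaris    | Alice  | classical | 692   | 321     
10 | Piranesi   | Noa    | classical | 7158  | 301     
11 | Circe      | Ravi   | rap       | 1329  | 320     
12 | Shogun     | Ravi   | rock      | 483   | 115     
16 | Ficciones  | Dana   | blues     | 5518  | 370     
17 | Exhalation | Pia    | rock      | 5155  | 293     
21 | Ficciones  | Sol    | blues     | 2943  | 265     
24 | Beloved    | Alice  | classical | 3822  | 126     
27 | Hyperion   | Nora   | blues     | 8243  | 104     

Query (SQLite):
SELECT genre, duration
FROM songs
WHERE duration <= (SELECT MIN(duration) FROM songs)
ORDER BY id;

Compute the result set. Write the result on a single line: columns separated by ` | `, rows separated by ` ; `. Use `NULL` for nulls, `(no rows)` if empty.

blues | 104

Scalar subquery: MIN(duration) over all songs rows = 104.
Keep rows where duration <= that value.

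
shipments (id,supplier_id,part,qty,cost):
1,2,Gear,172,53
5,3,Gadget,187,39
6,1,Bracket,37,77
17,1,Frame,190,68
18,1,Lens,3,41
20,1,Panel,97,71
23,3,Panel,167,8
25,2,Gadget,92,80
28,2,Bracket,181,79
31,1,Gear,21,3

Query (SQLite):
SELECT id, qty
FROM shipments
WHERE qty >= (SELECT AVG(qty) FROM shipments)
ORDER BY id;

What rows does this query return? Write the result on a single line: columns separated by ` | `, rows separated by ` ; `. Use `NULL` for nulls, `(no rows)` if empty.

1 | 172 ; 5 | 187 ; 17 | 190 ; 23 | 167 ; 28 | 181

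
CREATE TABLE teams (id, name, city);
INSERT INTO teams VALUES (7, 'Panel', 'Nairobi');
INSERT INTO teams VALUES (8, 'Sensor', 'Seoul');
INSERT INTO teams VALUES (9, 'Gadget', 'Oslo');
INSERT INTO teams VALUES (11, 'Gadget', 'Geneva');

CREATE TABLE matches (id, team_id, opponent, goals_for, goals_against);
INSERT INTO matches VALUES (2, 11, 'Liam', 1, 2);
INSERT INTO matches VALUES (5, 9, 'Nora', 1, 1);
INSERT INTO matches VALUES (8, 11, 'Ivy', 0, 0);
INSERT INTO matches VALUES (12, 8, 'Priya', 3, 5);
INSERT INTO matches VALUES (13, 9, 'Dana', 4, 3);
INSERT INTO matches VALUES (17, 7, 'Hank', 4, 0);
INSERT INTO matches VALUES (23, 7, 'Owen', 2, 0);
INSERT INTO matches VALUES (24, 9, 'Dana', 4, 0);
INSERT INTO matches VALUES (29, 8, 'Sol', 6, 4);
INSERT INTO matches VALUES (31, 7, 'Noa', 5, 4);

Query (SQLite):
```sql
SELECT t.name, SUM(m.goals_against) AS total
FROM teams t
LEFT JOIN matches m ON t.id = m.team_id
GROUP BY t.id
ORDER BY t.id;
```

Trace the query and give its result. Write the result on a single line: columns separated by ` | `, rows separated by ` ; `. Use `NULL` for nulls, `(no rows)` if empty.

Panel | 4 ; Sensor | 9 ; Gadget | 4 ; Gadget | 2

LEFT JOIN keeps every teams row; unmatched ones get NULL for matches columns.
Group by teams.id and compute SUM(m.goals_against). SUM over an all-NULL group is NULL.
  7: ids {17, 23, 31} → SUM(m.goals_against)=4
  8: ids {12, 29} → SUM(m.goals_against)=9
  9: ids {5, 13, 24} → SUM(m.goals_against)=4
  11: ids {2, 8} → SUM(m.goals_against)=2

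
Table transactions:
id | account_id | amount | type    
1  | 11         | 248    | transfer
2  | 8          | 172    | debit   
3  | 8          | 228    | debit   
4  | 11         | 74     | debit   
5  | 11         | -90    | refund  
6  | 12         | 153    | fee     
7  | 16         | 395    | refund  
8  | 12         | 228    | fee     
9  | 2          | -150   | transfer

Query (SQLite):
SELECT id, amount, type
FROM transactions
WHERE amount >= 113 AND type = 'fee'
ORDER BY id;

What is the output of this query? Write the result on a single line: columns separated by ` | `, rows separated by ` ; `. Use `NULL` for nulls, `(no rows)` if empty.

6 | 153 | fee ; 8 | 228 | fee

amount >= 113: ids {1, 2, 3, 6, 7, 8}
type = 'fee': ids {6, 8}
Combine with AND.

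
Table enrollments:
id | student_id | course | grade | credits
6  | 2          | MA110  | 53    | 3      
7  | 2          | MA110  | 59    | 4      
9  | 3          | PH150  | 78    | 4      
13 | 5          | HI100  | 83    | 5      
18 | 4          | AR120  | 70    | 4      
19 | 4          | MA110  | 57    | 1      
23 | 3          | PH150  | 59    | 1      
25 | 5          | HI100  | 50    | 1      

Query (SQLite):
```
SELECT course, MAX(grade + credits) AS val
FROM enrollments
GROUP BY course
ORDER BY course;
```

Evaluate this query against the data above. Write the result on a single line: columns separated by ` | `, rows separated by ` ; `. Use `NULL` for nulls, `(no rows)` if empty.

For each row compute grade + credits.
Group by course; take MAX of the expression per group.
  AR120: ids {18} → MAX(grade + credits)=74
  HI100: ids {13, 25} → MAX(grade + credits)=88
  MA110: ids {6, 7, 19} → MAX(grade + credits)=63
  PH150: ids {9, 23} → MAX(grade + credits)=82

AR120 | 74 ; HI100 | 88 ; MA110 | 63 ; PH150 | 82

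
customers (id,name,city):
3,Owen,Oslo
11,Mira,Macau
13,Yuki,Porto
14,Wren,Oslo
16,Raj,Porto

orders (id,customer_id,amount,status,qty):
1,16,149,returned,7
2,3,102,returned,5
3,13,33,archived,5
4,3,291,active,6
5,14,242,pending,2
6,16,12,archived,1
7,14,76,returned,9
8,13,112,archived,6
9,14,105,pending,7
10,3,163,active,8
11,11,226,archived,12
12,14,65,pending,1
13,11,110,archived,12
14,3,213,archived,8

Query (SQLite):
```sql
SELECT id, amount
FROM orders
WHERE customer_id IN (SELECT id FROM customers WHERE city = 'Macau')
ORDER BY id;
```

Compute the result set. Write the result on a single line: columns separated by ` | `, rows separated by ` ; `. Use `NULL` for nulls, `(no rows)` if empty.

Inner query: customers.id where city = 'Macau'.
Outer: keep orders rows whose customer_id is in that set.
Inner query → {11}

11 | 226 ; 13 | 110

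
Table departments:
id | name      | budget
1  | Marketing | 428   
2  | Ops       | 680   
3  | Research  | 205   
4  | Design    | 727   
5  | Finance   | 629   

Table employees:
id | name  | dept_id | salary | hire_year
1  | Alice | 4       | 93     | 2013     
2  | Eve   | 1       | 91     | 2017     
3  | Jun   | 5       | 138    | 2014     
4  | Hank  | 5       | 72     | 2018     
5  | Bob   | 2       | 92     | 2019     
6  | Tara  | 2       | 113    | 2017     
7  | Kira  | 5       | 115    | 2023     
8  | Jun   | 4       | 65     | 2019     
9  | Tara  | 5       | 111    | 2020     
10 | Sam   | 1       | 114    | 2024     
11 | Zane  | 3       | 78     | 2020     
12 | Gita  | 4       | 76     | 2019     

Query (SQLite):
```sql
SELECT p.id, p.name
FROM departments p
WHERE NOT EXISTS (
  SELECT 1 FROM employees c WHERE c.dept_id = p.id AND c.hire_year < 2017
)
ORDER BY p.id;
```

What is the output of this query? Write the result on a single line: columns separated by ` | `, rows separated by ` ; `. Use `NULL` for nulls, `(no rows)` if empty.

For each departments row, check whether any employees with matching dept_id has hire_year < 2017.
Keep rows where that is false.

1 | Marketing ; 2 | Ops ; 3 | Research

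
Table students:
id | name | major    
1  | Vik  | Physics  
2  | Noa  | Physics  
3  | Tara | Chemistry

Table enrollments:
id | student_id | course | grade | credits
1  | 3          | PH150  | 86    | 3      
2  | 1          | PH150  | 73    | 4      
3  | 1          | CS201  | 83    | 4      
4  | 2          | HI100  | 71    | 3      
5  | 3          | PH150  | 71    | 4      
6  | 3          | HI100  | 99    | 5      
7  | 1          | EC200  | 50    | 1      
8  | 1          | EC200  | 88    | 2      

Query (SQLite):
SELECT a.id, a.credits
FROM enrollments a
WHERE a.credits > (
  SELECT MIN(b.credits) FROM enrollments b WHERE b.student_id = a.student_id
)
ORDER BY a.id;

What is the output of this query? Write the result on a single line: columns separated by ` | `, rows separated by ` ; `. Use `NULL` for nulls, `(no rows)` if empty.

For each enrollments row a, compute MIN(credits) over rows sharing a.student_id.
Keep row a if a.credits > that per-group MIN.
  student_id=1: MIN(credits) = 1
  student_id=2: MIN(credits) = 3
  student_id=3: MIN(credits) = 3

2 | 4 ; 3 | 4 ; 5 | 4 ; 6 | 5 ; 8 | 2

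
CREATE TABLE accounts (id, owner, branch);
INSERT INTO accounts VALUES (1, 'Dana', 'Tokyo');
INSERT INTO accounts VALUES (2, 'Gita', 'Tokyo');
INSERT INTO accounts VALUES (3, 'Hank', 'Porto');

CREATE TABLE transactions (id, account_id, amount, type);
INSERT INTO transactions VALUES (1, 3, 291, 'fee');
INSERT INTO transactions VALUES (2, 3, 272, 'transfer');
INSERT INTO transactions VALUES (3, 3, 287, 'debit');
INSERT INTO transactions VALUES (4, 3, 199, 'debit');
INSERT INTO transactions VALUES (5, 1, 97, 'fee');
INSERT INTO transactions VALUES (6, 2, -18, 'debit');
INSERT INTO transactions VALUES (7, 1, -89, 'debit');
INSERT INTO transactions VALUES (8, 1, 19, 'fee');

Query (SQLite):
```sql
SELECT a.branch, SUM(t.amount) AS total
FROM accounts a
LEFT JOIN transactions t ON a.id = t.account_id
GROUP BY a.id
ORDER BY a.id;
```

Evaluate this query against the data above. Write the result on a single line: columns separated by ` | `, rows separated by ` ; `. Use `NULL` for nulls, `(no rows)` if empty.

Tokyo | 27 ; Tokyo | -18 ; Porto | 1049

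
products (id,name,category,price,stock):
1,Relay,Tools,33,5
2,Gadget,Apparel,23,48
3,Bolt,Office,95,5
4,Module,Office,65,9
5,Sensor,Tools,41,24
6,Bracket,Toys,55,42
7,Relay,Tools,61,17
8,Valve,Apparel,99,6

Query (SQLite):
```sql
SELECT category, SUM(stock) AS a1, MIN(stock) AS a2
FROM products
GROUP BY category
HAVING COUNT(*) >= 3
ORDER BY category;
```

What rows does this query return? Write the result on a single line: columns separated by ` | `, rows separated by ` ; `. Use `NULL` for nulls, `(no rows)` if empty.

Tools | 46 | 5

Group products by category.
Per group compute: SUM(stock), MIN(stock).
HAVING: drop groups with fewer than 3 rows.
  Apparel: ids {2, 8} → SUM(stock)=54, MIN(stock)=6
  Office: ids {3, 4} → SUM(stock)=14, MIN(stock)=5
  Tools: ids {1, 5, 7} → SUM(stock)=46, MIN(stock)=5
  Toys: ids {6} → SUM(stock)=42, MIN(stock)=42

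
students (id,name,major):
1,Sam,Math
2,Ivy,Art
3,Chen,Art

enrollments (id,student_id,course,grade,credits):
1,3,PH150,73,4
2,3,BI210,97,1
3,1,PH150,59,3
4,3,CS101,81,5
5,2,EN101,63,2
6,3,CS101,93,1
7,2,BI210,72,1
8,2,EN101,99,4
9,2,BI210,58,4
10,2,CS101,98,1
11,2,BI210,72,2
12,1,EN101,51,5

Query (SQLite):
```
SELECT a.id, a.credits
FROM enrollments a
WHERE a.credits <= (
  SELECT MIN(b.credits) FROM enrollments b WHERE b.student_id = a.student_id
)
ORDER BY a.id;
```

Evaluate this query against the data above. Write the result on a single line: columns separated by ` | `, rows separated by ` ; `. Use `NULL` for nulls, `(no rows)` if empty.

2 | 1 ; 3 | 3 ; 6 | 1 ; 7 | 1 ; 10 | 1

For each enrollments row a, compute MIN(credits) over rows sharing a.student_id.
Keep row a if a.credits <= that per-group MIN.
  student_id=1: MIN(credits) = 3
  student_id=2: MIN(credits) = 1
  student_id=3: MIN(credits) = 1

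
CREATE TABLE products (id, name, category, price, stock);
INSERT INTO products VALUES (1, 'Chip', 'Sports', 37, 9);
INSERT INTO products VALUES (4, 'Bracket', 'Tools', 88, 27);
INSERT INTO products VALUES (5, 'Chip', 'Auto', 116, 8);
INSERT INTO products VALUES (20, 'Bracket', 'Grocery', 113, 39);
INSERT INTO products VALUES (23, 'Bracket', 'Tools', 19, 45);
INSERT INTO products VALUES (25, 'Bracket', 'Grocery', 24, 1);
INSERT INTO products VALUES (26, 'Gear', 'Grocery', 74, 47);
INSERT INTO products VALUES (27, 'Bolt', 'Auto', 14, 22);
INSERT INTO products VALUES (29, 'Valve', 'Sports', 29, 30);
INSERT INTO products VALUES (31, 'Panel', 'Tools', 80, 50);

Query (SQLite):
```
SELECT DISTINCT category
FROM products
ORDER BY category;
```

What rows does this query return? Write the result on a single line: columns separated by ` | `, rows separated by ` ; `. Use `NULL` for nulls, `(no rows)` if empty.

Auto ; Grocery ; Sports ; Tools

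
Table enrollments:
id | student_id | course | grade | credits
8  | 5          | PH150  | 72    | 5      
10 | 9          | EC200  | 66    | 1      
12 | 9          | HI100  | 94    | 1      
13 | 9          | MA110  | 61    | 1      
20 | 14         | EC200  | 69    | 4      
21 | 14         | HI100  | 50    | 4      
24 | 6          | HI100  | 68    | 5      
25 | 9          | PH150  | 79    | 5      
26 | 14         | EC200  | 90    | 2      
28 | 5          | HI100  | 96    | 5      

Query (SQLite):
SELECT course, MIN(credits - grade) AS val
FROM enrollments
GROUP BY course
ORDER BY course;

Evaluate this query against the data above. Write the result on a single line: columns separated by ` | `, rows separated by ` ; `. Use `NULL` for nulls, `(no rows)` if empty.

For each row compute credits - grade.
Group by course; take MIN of the expression per group.
  EC200: ids {10, 20, 26} → MIN(credits - grade)=-88
  HI100: ids {12, 21, 24, 28} → MIN(credits - grade)=-93
  MA110: ids {13} → MIN(credits - grade)=-60
  PH150: ids {8, 25} → MIN(credits - grade)=-74

EC200 | -88 ; HI100 | -93 ; MA110 | -60 ; PH150 | -74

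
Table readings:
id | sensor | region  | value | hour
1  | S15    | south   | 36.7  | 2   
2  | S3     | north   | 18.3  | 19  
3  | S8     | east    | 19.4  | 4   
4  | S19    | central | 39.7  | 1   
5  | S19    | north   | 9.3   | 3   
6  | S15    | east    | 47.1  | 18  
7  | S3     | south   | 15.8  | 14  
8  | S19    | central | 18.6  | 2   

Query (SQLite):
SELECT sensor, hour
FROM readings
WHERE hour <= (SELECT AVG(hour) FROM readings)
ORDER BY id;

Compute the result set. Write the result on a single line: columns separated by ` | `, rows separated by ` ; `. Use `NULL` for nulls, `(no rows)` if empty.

Scalar subquery: AVG(hour) over all readings rows = 7.875.
Keep rows where hour <= that value.

S15 | 2 ; S8 | 4 ; S19 | 1 ; S19 | 3 ; S19 | 2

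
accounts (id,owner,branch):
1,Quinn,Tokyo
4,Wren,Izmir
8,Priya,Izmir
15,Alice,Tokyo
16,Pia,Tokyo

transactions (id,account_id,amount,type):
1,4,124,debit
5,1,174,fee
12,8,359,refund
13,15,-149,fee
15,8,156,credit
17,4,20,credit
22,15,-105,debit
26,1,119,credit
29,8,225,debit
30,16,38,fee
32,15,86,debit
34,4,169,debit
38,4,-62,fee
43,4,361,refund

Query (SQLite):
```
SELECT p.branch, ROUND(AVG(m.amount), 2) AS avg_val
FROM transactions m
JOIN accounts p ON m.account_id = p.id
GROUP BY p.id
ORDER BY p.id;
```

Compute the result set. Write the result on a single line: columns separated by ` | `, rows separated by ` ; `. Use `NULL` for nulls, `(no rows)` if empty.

Join each transactions row to its accounts via account_id.
Group joined rows by accounts.id; compute ROUND(AVG(m.amount), 2) per group.
  1: ids {5, 26} → ROUND(AVG(m.amount), 2)=146.5
  4: ids {1, 17, 34, 38, 43} → ROUND(AVG(m.amount), 2)=122.4
  8: ids {12, 15, 29} → ROUND(AVG(m.amount), 2)=246.67
  15: ids {13, 22, 32} → ROUND(AVG(m.amount), 2)=-56
  16: ids {30} → ROUND(AVG(m.amount), 2)=38

Tokyo | 146.5 ; Izmir | 122.4 ; Izmir | 246.67 ; Tokyo | -56 ; Tokyo | 38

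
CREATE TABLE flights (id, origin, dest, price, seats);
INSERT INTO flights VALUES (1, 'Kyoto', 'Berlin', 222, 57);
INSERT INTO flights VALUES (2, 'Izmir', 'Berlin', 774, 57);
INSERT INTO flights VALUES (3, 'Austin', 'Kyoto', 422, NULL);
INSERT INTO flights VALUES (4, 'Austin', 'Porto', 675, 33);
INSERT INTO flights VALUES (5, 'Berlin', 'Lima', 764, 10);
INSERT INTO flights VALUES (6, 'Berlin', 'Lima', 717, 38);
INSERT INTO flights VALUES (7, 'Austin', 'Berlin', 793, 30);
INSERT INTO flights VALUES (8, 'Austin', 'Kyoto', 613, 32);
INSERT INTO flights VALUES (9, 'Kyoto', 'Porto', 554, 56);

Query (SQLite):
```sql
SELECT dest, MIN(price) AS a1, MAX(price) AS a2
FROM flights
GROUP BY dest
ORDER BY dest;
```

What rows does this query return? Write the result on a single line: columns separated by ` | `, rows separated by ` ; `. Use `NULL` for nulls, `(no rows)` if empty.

Berlin | 222 | 793 ; Kyoto | 422 | 613 ; Lima | 717 | 764 ; Porto | 554 | 675

Group flights by dest.
Per group compute: MIN(price), MAX(price).
  Berlin: ids {1, 2, 7} → MIN(price)=222, MAX(price)=793
  Kyoto: ids {3, 8} → MIN(price)=422, MAX(price)=613
  Lima: ids {5, 6} → MIN(price)=717, MAX(price)=764
  Porto: ids {4, 9} → MIN(price)=554, MAX(price)=675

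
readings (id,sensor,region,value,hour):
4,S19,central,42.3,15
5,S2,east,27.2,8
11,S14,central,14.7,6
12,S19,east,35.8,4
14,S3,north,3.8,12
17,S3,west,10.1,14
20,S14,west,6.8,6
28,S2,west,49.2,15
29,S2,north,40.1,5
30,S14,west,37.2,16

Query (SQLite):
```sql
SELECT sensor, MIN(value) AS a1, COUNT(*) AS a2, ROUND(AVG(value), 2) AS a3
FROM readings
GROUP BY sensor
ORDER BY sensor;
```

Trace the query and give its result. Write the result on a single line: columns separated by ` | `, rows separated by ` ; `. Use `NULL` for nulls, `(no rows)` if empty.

Group readings by sensor.
Per group compute: MIN(value), COUNT(*), ROUND(AVG(value), 2).
  S14: ids {11, 20, 30} → MIN(value)=6.8, COUNT(*)=3, ROUND(AVG(value), 2)=19.57
  S19: ids {4, 12} → MIN(value)=35.8, COUNT(*)=2, ROUND(AVG(value), 2)=39.05
  S2: ids {5, 28, 29} → MIN(value)=27.2, COUNT(*)=3, ROUND(AVG(value), 2)=38.83
  S3: ids {14, 17} → MIN(value)=3.8, COUNT(*)=2, ROUND(AVG(value), 2)=6.95

S14 | 6.8 | 3 | 19.57 ; S19 | 35.8 | 2 | 39.05 ; S2 | 27.2 | 3 | 38.83 ; S3 | 3.8 | 2 | 6.95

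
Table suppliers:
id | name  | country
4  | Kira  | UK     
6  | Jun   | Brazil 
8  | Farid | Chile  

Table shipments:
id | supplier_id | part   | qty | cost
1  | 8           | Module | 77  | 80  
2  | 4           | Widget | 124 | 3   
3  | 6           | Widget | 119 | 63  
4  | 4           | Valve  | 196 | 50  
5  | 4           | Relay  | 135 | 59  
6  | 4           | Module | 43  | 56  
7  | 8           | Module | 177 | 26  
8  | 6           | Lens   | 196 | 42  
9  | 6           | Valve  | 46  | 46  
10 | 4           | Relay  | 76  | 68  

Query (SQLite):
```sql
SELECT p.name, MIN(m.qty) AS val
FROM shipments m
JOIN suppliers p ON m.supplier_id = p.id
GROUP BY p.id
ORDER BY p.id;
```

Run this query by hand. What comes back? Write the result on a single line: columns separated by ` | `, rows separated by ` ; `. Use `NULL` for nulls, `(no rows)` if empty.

Kira | 43 ; Jun | 46 ; Farid | 77

Join each shipments row to its suppliers via supplier_id.
Group joined rows by suppliers.id; compute MIN(m.qty) per group.
  4: ids {2, 4, 5, 6, 10} → MIN(m.qty)=43
  6: ids {3, 8, 9} → MIN(m.qty)=46
  8: ids {1, 7} → MIN(m.qty)=77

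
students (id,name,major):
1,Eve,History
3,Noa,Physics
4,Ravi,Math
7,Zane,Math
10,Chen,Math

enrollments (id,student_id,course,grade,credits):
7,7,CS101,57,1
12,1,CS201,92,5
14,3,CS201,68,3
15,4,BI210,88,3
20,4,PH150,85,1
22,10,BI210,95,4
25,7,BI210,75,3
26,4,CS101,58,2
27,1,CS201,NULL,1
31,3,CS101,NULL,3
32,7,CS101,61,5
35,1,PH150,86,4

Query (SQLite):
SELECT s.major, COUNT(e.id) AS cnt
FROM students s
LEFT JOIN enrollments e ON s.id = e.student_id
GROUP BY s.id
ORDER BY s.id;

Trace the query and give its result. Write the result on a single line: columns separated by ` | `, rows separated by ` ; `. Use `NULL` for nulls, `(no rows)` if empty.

LEFT JOIN keeps every students row; unmatched ones get NULL for enrollments columns.
Group by students.id and compute COUNT(e.id). COUNT(col) of an all-NULL group is 0.
  1: ids {12, 27, 35} → COUNT(e.id)=3
  3: ids {14, 31} → COUNT(e.id)=2
  4: ids {15, 20, 26} → COUNT(e.id)=3
  7: ids {7, 25, 32} → COUNT(e.id)=3
  10: ids {22} → COUNT(e.id)=1

History | 3 ; Physics | 2 ; Math | 3 ; Math | 3 ; Math | 1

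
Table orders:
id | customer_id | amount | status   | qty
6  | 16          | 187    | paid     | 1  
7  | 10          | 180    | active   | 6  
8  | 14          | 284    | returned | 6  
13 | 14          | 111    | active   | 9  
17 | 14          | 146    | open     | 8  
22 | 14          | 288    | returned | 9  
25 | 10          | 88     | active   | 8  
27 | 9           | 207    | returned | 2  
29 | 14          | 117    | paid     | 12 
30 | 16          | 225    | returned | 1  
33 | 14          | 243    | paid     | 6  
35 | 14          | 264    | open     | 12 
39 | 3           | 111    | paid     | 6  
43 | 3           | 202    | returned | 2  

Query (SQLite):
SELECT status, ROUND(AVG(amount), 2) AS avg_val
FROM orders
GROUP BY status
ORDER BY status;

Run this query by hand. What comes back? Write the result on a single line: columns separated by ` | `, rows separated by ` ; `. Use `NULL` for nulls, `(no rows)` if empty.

active | 126.33 ; open | 205 ; paid | 164.5 ; returned | 241.2

Partition orders by status; compute ROUND(AVG(amount), 2) within each group.
  active: ids {7, 13, 25} → ROUND(AVG(amount), 2)=126.33
  open: ids {17, 35} → ROUND(AVG(amount), 2)=205
  paid: ids {6, 29, 33, 39} → ROUND(AVG(amount), 2)=164.5
  returned: ids {8, 22, 27, 30, 43} → ROUND(AVG(amount), 2)=241.2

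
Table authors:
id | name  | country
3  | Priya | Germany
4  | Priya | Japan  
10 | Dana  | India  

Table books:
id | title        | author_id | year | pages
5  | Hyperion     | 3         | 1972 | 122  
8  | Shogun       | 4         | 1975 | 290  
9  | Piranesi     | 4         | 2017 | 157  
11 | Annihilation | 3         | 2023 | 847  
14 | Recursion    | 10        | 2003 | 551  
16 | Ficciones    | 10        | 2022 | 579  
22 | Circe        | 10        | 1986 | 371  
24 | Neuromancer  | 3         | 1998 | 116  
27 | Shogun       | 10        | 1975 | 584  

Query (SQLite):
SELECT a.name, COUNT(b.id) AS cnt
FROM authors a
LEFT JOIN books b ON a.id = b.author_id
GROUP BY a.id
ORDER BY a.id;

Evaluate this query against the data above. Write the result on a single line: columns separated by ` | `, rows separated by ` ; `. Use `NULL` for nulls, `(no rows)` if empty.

Priya | 3 ; Priya | 2 ; Dana | 4

LEFT JOIN keeps every authors row; unmatched ones get NULL for books columns.
Group by authors.id and compute COUNT(b.id). COUNT(col) of an all-NULL group is 0.
  3: ids {5, 11, 24} → COUNT(b.id)=3
  4: ids {8, 9} → COUNT(b.id)=2
  10: ids {14, 16, 22, 27} → COUNT(b.id)=4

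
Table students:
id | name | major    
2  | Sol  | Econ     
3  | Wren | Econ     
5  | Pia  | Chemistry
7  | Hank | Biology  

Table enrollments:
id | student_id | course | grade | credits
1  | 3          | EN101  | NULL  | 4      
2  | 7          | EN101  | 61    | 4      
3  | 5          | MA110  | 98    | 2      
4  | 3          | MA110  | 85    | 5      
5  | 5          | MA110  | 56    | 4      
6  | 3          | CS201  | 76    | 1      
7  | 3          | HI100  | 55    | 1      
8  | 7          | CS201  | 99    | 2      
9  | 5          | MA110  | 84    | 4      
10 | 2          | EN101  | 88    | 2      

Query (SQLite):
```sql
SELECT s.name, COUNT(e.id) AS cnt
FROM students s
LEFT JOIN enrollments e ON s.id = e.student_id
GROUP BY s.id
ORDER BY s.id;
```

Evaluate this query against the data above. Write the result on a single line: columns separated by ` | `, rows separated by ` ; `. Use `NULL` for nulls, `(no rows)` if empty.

Sol | 1 ; Wren | 4 ; Pia | 3 ; Hank | 2

LEFT JOIN keeps every students row; unmatched ones get NULL for enrollments columns.
Group by students.id and compute COUNT(e.id). COUNT(col) of an all-NULL group is 0.
  2: ids {10} → COUNT(e.id)=1
  3: ids {1, 4, 6, 7} → COUNT(e.id)=4
  5: ids {3, 5, 9} → COUNT(e.id)=3
  7: ids {2, 8} → COUNT(e.id)=2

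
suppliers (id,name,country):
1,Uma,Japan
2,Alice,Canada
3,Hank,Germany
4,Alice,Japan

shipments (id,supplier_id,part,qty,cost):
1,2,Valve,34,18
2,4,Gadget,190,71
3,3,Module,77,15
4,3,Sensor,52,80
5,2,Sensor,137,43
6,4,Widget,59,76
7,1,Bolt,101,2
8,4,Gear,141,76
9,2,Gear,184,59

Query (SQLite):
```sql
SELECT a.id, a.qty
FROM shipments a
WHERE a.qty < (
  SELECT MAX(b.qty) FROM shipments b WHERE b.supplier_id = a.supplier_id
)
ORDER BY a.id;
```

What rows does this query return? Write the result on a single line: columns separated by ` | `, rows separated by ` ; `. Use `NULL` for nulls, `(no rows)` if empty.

1 | 34 ; 4 | 52 ; 5 | 137 ; 6 | 59 ; 8 | 141

For each shipments row a, compute MAX(qty) over rows sharing a.supplier_id.
Keep row a if a.qty < that per-group MAX.
  supplier_id=1: MAX(qty) = 101
  supplier_id=2: MAX(qty) = 184
  supplier_id=3: MAX(qty) = 77
  supplier_id=4: MAX(qty) = 190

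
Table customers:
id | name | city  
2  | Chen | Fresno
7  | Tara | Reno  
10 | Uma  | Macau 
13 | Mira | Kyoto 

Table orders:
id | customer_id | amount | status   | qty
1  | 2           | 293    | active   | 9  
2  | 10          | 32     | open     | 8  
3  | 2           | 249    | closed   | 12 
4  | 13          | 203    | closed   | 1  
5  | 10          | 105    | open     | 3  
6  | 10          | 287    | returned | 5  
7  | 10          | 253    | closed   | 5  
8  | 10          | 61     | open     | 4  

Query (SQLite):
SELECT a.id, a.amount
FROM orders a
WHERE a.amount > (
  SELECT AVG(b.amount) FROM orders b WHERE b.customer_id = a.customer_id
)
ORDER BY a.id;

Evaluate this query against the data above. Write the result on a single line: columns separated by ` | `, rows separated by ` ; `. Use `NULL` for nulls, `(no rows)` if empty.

1 | 293 ; 6 | 287 ; 7 | 253

For each orders row a, compute AVG(amount) over rows sharing a.customer_id.
Keep row a if a.amount > that per-group AVG.
  customer_id=2: AVG(amount) = 271.0
  customer_id=10: AVG(amount) = 147.6
  customer_id=13: AVG(amount) = 203.0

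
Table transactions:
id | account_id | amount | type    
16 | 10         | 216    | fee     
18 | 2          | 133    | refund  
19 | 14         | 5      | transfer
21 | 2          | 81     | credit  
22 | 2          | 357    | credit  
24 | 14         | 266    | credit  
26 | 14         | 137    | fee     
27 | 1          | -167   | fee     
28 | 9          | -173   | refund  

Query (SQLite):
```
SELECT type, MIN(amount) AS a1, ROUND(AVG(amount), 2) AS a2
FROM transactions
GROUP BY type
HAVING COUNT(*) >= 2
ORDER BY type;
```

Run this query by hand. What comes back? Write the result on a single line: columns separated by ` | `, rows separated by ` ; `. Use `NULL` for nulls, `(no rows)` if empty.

Group transactions by type.
Per group compute: MIN(amount), ROUND(AVG(amount), 2).
HAVING: drop groups with fewer than 2 rows.
  credit: ids {21, 22, 24} → MIN(amount)=81, ROUND(AVG(amount), 2)=234.67
  fee: ids {16, 26, 27} → MIN(amount)=-167, ROUND(AVG(amount), 2)=62
  refund: ids {18, 28} → MIN(amount)=-173, ROUND(AVG(amount), 2)=-20
  transfer: ids {19} → MIN(amount)=5, ROUND(AVG(amount), 2)=5

credit | 81 | 234.67 ; fee | -167 | 62 ; refund | -173 | -20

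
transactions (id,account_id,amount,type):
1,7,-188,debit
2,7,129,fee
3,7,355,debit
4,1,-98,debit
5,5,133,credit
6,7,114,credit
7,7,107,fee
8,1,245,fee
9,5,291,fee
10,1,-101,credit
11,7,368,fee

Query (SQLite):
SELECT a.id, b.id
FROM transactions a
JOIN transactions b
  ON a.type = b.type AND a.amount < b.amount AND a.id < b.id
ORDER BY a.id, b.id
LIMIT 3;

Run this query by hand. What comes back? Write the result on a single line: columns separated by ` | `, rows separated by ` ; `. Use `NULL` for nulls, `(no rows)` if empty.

Pairs (a,b) with same type, a.amount < b.amount, a.id < b.id.
type groups: credit:{5,6,10} debit:{1,3,4} fee:{2,7,8,9,11}
Ordered by (a.id, b.id); first 3.

1 | 3 ; 1 | 4 ; 2 | 8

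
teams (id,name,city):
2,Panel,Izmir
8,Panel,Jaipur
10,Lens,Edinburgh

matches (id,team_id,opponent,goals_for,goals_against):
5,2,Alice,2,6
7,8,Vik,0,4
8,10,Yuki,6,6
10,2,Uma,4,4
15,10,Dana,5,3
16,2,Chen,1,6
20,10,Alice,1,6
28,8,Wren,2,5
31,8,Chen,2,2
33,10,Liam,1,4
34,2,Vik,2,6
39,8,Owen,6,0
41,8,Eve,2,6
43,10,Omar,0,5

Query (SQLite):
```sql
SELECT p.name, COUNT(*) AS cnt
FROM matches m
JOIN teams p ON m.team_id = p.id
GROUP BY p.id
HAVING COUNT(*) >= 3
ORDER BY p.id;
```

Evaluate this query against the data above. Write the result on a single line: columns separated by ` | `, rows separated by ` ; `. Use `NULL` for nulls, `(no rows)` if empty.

Panel | 4 ; Panel | 5 ; Lens | 5

Join each matches row to its teams via team_id.
Group joined rows by teams.id; compute COUNT(*) per group.
HAVING: keep groups with count ≥ 3.
  2: ids {5, 10, 16, 34} → COUNT(*)=4
  8: ids {7, 28, 31, 39, 41} → COUNT(*)=5
  10: ids {8, 15, 20, 33, 43} → COUNT(*)=5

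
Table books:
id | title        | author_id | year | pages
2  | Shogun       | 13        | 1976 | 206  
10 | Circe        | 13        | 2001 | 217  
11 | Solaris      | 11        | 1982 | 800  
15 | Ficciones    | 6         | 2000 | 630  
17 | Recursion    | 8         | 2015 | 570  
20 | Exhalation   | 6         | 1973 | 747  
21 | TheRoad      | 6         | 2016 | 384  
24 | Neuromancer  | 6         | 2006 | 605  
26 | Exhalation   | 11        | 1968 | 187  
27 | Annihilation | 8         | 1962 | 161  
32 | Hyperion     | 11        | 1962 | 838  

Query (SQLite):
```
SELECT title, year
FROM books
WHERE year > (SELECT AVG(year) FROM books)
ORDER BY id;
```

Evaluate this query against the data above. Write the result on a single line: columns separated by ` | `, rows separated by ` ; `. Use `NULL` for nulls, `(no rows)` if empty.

Scalar subquery: AVG(year) over all books rows = 1987.363636 (≈; comparison uses full precision).
Keep rows where year > that value.

Circe | 2001 ; Ficciones | 2000 ; Recursion | 2015 ; TheRoad | 2016 ; Neuromancer | 2006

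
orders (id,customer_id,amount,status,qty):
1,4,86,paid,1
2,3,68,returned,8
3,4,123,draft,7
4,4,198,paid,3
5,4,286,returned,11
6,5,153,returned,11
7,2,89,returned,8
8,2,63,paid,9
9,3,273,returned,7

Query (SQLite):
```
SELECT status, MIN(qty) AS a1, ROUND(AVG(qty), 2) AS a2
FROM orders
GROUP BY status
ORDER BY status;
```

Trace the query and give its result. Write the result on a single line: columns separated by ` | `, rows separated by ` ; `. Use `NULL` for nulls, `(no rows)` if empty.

draft | 7 | 7 ; paid | 1 | 4.33 ; returned | 7 | 9

Group orders by status.
Per group compute: MIN(qty), ROUND(AVG(qty), 2).
  draft: ids {3} → MIN(qty)=7, ROUND(AVG(qty), 2)=7
  paid: ids {1, 4, 8} → MIN(qty)=1, ROUND(AVG(qty), 2)=4.33
  returned: ids {2, 5, 6, 7, 9} → MIN(qty)=7, ROUND(AVG(qty), 2)=9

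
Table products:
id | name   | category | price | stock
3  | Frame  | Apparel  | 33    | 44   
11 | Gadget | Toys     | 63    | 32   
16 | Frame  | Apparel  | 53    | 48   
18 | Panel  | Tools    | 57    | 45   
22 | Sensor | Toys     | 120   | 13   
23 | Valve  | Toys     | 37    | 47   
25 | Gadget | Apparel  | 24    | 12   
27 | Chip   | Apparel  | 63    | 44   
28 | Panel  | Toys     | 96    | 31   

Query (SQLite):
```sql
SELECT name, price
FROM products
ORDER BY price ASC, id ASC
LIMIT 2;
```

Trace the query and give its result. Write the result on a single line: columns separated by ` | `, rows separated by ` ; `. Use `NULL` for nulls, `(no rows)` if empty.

Gadget | 24 ; Frame | 33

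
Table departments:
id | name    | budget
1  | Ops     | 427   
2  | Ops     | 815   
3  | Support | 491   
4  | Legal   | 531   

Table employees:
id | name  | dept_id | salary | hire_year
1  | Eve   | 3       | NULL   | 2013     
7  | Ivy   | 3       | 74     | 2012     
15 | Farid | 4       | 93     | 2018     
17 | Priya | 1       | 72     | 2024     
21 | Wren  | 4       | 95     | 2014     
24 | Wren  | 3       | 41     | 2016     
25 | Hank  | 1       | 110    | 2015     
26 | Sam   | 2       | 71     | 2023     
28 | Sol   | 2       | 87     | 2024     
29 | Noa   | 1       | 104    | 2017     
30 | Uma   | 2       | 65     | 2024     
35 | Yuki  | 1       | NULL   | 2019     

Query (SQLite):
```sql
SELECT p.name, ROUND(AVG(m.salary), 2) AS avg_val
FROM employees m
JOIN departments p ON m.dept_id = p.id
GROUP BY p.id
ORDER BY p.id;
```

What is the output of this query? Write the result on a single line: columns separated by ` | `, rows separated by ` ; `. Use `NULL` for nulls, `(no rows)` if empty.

Ops | 95.33 ; Ops | 74.33 ; Support | 57.5 ; Legal | 94

Join each employees row to its departments via dept_id.
Group joined rows by departments.id; compute ROUND(AVG(m.salary), 2) per group.
  1: ids {17, 25, 29, 35} → ROUND(AVG(m.salary), 2)=95.33
  2: ids {26, 28, 30} → ROUND(AVG(m.salary), 2)=74.33
  3: ids {1, 7, 24} → ROUND(AVG(m.salary), 2)=57.5
  4: ids {15, 21} → ROUND(AVG(m.salary), 2)=94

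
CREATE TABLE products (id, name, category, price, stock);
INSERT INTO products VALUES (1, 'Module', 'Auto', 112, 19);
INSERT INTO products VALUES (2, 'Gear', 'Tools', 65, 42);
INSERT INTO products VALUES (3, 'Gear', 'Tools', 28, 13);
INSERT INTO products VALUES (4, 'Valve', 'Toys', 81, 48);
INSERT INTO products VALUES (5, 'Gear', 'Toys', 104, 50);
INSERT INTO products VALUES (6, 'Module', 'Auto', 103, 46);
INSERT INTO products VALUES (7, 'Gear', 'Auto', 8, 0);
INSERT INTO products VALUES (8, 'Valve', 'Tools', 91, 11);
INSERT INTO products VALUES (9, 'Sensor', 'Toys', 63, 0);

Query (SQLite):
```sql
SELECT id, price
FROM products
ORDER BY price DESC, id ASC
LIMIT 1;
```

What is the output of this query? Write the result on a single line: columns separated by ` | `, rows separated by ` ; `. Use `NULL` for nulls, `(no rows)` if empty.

Sort by price desc, tiebreak id asc: (112, id=1), (104, id=5), (103, id=6), (91, id=8) …. Take first 1.

1 | 112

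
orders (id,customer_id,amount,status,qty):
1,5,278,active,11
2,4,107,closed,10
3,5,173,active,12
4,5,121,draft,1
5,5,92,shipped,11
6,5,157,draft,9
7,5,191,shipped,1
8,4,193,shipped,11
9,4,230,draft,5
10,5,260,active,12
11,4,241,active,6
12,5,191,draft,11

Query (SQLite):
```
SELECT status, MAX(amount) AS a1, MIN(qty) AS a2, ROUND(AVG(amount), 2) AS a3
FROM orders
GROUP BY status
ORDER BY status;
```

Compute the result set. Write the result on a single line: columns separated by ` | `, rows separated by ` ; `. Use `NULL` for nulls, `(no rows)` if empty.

Group orders by status.
Per group compute: MAX(amount), MIN(qty), ROUND(AVG(amount), 2).
  active: ids {1, 3, 10, 11} → MAX(amount)=278, MIN(qty)=6, ROUND(AVG(amount), 2)=238
  closed: ids {2} → MAX(amount)=107, MIN(qty)=10, ROUND(AVG(amount), 2)=107
  draft: ids {4, 6, 9, 12} → MAX(amount)=230, MIN(qty)=1, ROUND(AVG(amount), 2)=174.75
  shipped: ids {5, 7, 8} → MAX(amount)=193, MIN(qty)=1, ROUND(AVG(amount), 2)=158.67

active | 278 | 6 | 238 ; closed | 107 | 10 | 107 ; draft | 230 | 1 | 174.75 ; shipped | 193 | 1 | 158.67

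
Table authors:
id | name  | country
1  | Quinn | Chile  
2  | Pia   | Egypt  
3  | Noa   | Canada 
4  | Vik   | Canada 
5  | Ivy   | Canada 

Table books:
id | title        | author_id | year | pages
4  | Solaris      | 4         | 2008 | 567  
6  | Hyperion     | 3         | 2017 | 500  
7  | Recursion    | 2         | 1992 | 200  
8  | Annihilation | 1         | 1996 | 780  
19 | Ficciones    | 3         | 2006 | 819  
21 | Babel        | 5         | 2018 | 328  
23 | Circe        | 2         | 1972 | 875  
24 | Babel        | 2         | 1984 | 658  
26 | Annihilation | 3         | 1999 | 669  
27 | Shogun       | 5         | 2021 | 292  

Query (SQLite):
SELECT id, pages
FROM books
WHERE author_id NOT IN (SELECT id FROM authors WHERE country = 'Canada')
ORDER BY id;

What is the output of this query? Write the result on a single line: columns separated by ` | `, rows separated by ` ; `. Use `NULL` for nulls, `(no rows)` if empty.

Inner query: authors.id where country = 'Canada'.
Outer: keep books rows whose author_id is not in that set.
Inner query → {3, 4, 5}

7 | 200 ; 8 | 780 ; 23 | 875 ; 24 | 658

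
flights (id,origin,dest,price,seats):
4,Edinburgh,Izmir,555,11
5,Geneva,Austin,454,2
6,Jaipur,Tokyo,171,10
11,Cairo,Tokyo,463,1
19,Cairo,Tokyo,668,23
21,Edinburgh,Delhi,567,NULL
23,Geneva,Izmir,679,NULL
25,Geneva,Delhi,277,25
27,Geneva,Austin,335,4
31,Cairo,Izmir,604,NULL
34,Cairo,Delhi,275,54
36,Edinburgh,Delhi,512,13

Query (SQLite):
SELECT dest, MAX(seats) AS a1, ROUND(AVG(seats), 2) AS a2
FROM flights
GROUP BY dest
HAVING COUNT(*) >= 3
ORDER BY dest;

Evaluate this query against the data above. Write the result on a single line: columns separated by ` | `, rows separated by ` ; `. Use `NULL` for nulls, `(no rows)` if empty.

Delhi | 54 | 30.67 ; Izmir | 11 | 11 ; Tokyo | 23 | 11.33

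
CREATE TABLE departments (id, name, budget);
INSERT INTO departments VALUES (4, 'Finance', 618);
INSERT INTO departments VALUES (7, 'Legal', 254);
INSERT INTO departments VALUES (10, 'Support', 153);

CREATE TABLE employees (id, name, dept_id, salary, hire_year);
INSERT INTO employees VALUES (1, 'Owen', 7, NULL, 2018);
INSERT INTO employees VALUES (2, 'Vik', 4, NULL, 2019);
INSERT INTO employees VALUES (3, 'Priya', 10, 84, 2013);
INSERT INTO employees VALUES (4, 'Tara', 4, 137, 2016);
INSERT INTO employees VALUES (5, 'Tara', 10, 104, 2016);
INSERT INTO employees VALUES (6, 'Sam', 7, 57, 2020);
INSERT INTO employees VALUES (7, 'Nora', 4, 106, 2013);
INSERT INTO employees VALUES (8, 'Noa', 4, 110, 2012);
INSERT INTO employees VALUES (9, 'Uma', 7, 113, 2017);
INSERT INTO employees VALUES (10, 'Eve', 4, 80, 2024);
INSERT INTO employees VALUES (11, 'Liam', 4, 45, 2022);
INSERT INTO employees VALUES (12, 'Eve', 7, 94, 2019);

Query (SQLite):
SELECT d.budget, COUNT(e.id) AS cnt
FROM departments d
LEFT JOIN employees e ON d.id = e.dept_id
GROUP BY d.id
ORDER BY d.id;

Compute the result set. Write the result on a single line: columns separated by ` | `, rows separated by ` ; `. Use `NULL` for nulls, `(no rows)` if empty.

LEFT JOIN keeps every departments row; unmatched ones get NULL for employees columns.
Group by departments.id and compute COUNT(e.id). COUNT(col) of an all-NULL group is 0.
  4: ids {2, 4, 7, 8, 10, 11} → COUNT(e.id)=6
  7: ids {1, 6, 9, 12} → COUNT(e.id)=4
  10: ids {3, 5} → COUNT(e.id)=2

618 | 6 ; 254 | 4 ; 153 | 2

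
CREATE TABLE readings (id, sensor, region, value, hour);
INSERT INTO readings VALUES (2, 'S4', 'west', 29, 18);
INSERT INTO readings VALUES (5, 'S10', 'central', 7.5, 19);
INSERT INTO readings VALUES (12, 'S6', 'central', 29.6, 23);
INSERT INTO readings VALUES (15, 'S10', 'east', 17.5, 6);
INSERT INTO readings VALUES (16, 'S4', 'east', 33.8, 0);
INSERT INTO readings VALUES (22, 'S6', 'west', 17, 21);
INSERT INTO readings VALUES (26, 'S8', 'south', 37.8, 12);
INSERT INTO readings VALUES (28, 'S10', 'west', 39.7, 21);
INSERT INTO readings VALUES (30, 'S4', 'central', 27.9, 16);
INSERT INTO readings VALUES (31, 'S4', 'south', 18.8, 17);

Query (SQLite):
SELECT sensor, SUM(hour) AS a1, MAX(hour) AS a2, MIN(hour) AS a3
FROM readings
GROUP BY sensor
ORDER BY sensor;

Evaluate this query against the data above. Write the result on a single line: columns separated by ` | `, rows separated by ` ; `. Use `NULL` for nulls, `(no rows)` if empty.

S10 | 46 | 21 | 6 ; S4 | 51 | 18 | 0 ; S6 | 44 | 23 | 21 ; S8 | 12 | 12 | 12

Group readings by sensor.
Per group compute: SUM(hour), MAX(hour), MIN(hour).
  S10: ids {5, 15, 28} → SUM(hour)=46, MAX(hour)=21, MIN(hour)=6
  S4: ids {2, 16, 30, 31} → SUM(hour)=51, MAX(hour)=18, MIN(hour)=0
  S6: ids {12, 22} → SUM(hour)=44, MAX(hour)=23, MIN(hour)=21
  S8: ids {26} → SUM(hour)=12, MAX(hour)=12, MIN(hour)=12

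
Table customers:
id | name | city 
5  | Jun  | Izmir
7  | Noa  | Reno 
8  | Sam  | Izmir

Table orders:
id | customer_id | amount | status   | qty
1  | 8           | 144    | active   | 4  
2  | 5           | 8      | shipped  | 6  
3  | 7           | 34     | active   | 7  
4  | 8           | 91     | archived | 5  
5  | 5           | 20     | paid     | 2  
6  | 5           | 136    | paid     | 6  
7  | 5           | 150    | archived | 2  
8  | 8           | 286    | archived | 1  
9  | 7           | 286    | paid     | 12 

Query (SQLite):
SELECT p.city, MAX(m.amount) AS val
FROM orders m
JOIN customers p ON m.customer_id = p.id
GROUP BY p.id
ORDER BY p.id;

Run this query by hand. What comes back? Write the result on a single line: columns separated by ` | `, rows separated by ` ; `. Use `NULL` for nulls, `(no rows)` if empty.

Join each orders row to its customers via customer_id.
Group joined rows by customers.id; compute MAX(m.amount) per group.
  5: ids {2, 5, 6, 7} → MAX(m.amount)=150
  7: ids {3, 9} → MAX(m.amount)=286
  8: ids {1, 4, 8} → MAX(m.amount)=286

Izmir | 150 ; Reno | 286 ; Izmir | 286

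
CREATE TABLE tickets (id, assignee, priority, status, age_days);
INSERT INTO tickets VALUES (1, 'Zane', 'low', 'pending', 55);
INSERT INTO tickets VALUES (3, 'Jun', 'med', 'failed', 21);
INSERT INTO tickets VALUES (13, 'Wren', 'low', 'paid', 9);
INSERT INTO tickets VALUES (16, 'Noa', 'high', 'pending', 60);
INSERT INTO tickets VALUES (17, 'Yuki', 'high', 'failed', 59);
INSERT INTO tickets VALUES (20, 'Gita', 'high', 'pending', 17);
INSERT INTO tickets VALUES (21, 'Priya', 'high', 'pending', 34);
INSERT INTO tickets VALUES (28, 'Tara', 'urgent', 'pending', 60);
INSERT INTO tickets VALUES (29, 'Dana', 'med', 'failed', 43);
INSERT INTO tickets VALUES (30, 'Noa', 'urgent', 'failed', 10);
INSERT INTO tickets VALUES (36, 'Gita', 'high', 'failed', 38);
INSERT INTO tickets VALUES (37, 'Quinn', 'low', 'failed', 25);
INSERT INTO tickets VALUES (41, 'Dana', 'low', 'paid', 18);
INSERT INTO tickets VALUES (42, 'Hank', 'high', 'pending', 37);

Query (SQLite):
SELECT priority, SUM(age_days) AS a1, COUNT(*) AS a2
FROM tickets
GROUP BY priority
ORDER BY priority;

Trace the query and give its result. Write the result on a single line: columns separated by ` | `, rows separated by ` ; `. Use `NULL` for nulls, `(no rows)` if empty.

high | 245 | 6 ; low | 107 | 4 ; med | 64 | 2 ; urgent | 70 | 2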